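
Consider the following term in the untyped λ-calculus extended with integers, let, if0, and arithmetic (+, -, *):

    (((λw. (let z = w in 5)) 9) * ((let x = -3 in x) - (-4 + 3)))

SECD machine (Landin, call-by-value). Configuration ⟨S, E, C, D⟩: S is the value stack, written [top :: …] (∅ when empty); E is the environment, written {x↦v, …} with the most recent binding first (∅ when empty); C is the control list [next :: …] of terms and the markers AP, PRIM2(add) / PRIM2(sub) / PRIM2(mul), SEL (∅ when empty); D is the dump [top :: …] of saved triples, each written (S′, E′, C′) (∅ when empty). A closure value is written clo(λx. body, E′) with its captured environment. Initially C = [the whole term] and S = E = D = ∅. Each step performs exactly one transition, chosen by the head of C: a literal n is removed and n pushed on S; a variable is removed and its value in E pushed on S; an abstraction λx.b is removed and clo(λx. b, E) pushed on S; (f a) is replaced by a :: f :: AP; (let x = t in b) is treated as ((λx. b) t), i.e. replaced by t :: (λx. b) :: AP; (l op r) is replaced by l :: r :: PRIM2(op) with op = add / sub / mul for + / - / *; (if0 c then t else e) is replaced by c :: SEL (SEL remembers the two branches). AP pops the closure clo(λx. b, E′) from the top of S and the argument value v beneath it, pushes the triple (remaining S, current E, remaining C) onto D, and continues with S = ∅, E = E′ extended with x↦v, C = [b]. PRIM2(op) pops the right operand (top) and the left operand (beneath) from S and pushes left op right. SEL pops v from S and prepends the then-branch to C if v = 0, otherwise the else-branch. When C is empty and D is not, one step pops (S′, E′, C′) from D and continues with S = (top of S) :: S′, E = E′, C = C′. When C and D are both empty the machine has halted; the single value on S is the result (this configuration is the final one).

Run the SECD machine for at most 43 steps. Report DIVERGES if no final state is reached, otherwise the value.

[0] ⟨S=∅; E=∅; C=[(((λw. (let z = w in 5)) 9) * ((let x = -3 in x) - (-4 + 3)))]; D=∅⟩
[1] ⟨S=∅; E=∅; C=[((λw. (let z = w in 5)) 9) :: ((let x = -3 in x) - (-4 + 3)) :: PRIM2(mul)]; D=∅⟩
[2] ⟨S=∅; E=∅; C=[9 :: (λw. (let z = w in 5)) :: AP :: ((let x = -3 in x) - (-4 + 3)) :: PRIM2(mul)]; D=∅⟩
[3] ⟨S=[9]; E=∅; C=[(λw. (let z = w in 5)) :: AP :: ((let x = -3 in x) - (-4 + 3)) :: PRIM2(mul)]; D=∅⟩
[4] ⟨S=[clo(λw. (let z = w in 5), ∅) :: 9]; E=∅; C=[AP :: ((let x = -3 in x) - (-4 + 3)) :: PRIM2(mul)]; D=∅⟩
[5] ⟨S=∅; E={w↦9}; C=[(let z = w in 5)]; D=[(∅, ∅, [((let x = -3 in x) - (-4 + 3)) :: PRIM2(mul)])]⟩
[6] ⟨S=∅; E={w↦9}; C=[w :: (λz. 5) :: AP]; D=[(∅, ∅, [((let x = -3 in x) - (-4 + 3)) :: PRIM2(mul)])]⟩
[7] ⟨S=[9]; E={w↦9}; C=[(λz. 5) :: AP]; D=[(∅, ∅, [((let x = -3 in x) - (-4 + 3)) :: PRIM2(mul)])]⟩
[8] ⟨S=[clo(λz. 5, {w↦9}) :: 9]; E={w↦9}; C=[AP]; D=[(∅, ∅, [((let x = -3 in x) - (-4 + 3)) :: PRIM2(mul)])]⟩
[9] ⟨S=∅; E={z↦9, w↦9}; C=[5]; D=[(∅, {w↦9}, ∅) :: (∅, ∅, [((let x = -3 in x) - (-4 + 3)) :: PRIM2(mul)])]⟩
[10] ⟨S=[5]; E={z↦9, w↦9}; C=∅; D=[(∅, {w↦9}, ∅) :: (∅, ∅, [((let x = -3 in x) - (-4 + 3)) :: PRIM2(mul)])]⟩
[11] ⟨S=[5]; E={w↦9}; C=∅; D=[(∅, ∅, [((let x = -3 in x) - (-4 + 3)) :: PRIM2(mul)])]⟩
[12] ⟨S=[5]; E=∅; C=[((let x = -3 in x) - (-4 + 3)) :: PRIM2(mul)]; D=∅⟩
[13] ⟨S=[5]; E=∅; C=[(let x = -3 in x) :: (-4 + 3) :: PRIM2(sub) :: PRIM2(mul)]; D=∅⟩
[14] ⟨S=[5]; E=∅; C=[-3 :: (λx. x) :: AP :: (-4 + 3) :: PRIM2(sub) :: PRIM2(mul)]; D=∅⟩
[15] ⟨S=[-3 :: 5]; E=∅; C=[(λx. x) :: AP :: (-4 + 3) :: PRIM2(sub) :: PRIM2(mul)]; D=∅⟩
[16] ⟨S=[clo(λx. x, ∅) :: -3 :: 5]; E=∅; C=[AP :: (-4 + 3) :: PRIM2(sub) :: PRIM2(mul)]; D=∅⟩
[17] ⟨S=∅; E={x↦-3}; C=[x]; D=[([5], ∅, [(-4 + 3) :: PRIM2(sub) :: PRIM2(mul)])]⟩
[18] ⟨S=[-3]; E={x↦-3}; C=∅; D=[([5], ∅, [(-4 + 3) :: PRIM2(sub) :: PRIM2(mul)])]⟩
[19] ⟨S=[-3 :: 5]; E=∅; C=[(-4 + 3) :: PRIM2(sub) :: PRIM2(mul)]; D=∅⟩
[20] ⟨S=[-3 :: 5]; E=∅; C=[-4 :: 3 :: PRIM2(add) :: PRIM2(sub) :: PRIM2(mul)]; D=∅⟩
[21] ⟨S=[-4 :: -3 :: 5]; E=∅; C=[3 :: PRIM2(add) :: PRIM2(sub) :: PRIM2(mul)]; D=∅⟩
[22] ⟨S=[3 :: -4 :: -3 :: 5]; E=∅; C=[PRIM2(add) :: PRIM2(sub) :: PRIM2(mul)]; D=∅⟩
[23] ⟨S=[-1 :: -3 :: 5]; E=∅; C=[PRIM2(sub) :: PRIM2(mul)]; D=∅⟩
[24] ⟨S=[-2 :: 5]; E=∅; C=[PRIM2(mul)]; D=∅⟩
[25] ⟨S=[-10]; E=∅; C=∅; D=∅⟩
→ final value -10

Answer: -10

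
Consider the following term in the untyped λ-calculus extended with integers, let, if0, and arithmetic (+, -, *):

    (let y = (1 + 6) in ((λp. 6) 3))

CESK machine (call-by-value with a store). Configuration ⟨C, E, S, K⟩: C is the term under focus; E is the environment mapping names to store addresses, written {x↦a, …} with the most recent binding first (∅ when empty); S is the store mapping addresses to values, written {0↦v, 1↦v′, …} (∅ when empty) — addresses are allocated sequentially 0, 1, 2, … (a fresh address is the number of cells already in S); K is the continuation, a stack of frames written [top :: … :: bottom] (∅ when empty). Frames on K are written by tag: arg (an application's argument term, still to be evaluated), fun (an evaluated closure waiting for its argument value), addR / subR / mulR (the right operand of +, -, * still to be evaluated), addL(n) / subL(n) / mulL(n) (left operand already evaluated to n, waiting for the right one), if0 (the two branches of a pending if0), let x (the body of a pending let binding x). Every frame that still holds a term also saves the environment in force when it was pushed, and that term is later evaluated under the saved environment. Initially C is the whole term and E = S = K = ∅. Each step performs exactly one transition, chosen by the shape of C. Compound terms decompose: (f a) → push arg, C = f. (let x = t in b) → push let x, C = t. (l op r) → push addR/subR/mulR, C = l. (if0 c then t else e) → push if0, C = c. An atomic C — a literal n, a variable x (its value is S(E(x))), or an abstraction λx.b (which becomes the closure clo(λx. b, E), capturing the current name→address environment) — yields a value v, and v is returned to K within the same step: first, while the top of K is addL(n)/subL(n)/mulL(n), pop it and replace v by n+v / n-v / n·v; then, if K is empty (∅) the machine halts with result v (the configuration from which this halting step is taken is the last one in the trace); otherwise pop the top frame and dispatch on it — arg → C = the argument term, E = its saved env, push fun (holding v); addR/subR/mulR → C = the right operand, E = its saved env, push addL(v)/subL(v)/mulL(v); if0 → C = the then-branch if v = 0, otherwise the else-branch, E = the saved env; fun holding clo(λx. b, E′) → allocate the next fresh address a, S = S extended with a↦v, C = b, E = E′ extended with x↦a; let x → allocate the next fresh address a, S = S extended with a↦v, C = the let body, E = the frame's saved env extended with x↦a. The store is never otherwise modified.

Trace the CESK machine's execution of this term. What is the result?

Answer: 6

Machine steps:
[0] ⟨C=(let y = (1 + 6) in ((λp. 6) 3)); E=∅; S=∅; K=∅⟩
[1] ⟨C=(1 + 6); E=∅; S=∅; K=[let y]⟩
[2] ⟨C=1; E=∅; S=∅; K=[addR :: let y]⟩
[3] ⟨C=6; E=∅; S=∅; K=[addL(1) :: let y]⟩
[4] ⟨C=((λp. 6) 3); E={y↦0}; S={0↦7}; K=∅⟩
[5] ⟨C=(λp. 6); E={y↦0}; S={0↦7}; K=[arg]⟩
[6] ⟨C=3; E={y↦0}; S={0↦7}; K=[fun]⟩
[7] ⟨C=6; E={p↦1, y↦0}; S={0↦7, 1↦3}; K=∅⟩
→ final value 6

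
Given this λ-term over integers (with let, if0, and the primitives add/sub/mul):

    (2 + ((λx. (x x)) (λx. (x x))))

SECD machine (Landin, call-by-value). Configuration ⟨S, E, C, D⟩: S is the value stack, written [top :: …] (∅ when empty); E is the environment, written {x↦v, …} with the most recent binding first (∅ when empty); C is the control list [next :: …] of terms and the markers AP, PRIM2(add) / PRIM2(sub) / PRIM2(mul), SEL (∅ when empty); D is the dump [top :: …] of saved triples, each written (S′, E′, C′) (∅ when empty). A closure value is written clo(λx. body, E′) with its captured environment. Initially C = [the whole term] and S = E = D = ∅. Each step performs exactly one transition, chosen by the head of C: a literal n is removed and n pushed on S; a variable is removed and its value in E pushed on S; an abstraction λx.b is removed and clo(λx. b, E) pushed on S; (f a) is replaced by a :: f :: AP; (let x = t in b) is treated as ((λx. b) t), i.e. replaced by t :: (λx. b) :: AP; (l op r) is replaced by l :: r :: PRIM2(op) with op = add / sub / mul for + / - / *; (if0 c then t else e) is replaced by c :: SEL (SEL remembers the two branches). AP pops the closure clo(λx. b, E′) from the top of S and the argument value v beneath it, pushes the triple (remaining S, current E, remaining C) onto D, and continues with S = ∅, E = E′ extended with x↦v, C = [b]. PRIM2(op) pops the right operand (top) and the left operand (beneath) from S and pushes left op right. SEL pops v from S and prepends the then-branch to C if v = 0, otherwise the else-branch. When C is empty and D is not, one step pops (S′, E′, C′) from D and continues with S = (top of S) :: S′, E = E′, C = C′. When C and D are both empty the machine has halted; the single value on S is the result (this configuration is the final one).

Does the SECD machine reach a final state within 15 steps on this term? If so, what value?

Answer: DIVERGES (no final state within 15 steps)

Execution trace:
[0] <S=∅, E=∅, C=[(2 + ((λx. (x x)) (λx. (x x))))], D=∅>
[1] <S=∅, E=∅, C=[2 :: ((λx. (x x)) (λx. (x x))) :: PRIM2(add)], D=∅>
[2] <S=[2], E=∅, C=[((λx. (x x)) (λx. (x x))) :: PRIM2(add)], D=∅>
[3] <S=[2], E=∅, C=[(λx. (x x)) :: (λx. (x x)) :: AP :: PRIM2(add)], D=∅>
[4] <S=[clo(λx. (x x), ∅) :: 2], E=∅, C=[(λx. (x x)) :: AP :: PRIM2(add)], D=∅>
[5] <S=[clo(λx. (x x), ∅) :: clo(λx. (x x), ∅) :: 2], E=∅, C=[AP :: PRIM2(add)], D=∅>
[6] <S=∅, E={x↦clo(λx. (x x), ∅)}, C=[(x x)], D=[([2], ∅, [PRIM2(add)])]>
[7] <S=∅, E={x↦clo(λx. (x x), ∅)}, C=[x :: x :: AP], D=[([2], ∅, [PRIM2(add)])]>
[8] <S=[clo(λx. (x x), ∅)], E={x↦clo(λx. (x x), ∅)}, C=[x :: AP], D=[([2], ∅, [PRIM2(add)])]>
[9] <S=[clo(λx. (x x), ∅) :: clo(λx. (x x), ∅)], E={x↦clo(λx. (x x), ∅)}, C=[AP], D=[([2], ∅, [PRIM2(add)])]>
[10] <S=∅, E={x↦clo(λx. (x x), ∅)}, C=[(x x)], D=[(∅, {x↦clo(λx. (x x), ∅)}, ∅) :: ([2], ∅, [PRIM2(add)])]>
[11] <S=∅, E={x↦clo(λx. (x x), ∅)}, C=[x :: x :: AP], D=[(∅, {x↦clo(λx. (x x), ∅)}, ∅) :: ([2], ∅, [PRIM2(add)])]>
[12] <S=[clo(λx. (x x), ∅)], E={x↦clo(λx. (x x), ∅)}, C=[x :: AP], D=[(∅, {x↦clo(λx. (x x), ∅)}, ∅) :: ([2], ∅, [PRIM2(add)])]>
[13] <S=[clo(λx. (x x), ∅) :: clo(λx. (x x), ∅)], E={x↦clo(λx. (x x), ∅)}, C=[AP], D=[(∅, {x↦clo(λx. (x x), ∅)}, ∅) :: ([2], ∅, [PRIM2(add)])]>
[14] <S=∅, E={x↦clo(λx. (x x), ∅)}, C=[(x x)], D=[(∅, {x↦clo(λx. (x x), ∅)}, ∅) :: (∅, {x↦clo(λx. (x x), ∅)}, ∅) :: ([2], ∅, [PRIM2(add)])]>
[15] <S=∅, E={x↦clo(λx. (x x), ∅)}, C=[x :: x :: AP], D=[(∅, {x↦clo(λx. (x x), ∅)}, ∅) :: (∅, {x↦clo(λx. (x x), ∅)}, ∅) :: ([2], ∅, [PRIM2(add)])]>
→ 15 transitions taken and the configuration is still not final: no result within 15 steps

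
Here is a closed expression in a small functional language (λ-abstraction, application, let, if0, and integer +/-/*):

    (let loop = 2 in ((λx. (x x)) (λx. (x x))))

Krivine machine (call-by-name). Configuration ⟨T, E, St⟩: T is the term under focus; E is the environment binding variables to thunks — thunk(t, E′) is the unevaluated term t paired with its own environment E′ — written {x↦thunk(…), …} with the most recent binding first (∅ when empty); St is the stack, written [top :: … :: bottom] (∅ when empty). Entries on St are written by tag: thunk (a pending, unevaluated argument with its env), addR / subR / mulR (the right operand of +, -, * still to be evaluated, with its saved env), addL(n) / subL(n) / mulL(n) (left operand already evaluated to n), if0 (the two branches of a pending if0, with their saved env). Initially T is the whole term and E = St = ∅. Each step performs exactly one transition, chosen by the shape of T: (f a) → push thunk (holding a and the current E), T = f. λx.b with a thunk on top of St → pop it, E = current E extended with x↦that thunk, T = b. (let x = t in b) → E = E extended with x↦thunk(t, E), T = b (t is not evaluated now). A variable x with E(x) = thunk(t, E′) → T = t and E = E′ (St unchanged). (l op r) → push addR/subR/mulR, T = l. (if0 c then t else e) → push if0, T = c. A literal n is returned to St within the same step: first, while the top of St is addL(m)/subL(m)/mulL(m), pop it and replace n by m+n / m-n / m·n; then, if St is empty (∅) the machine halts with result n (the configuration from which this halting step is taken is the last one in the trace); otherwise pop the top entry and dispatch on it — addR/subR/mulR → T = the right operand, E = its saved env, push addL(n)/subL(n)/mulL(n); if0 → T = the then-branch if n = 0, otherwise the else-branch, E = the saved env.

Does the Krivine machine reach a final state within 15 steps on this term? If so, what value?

0. <T=(let loop = 2 in ((λx. (x x)) (λx. (x x)))), E=∅, St=∅>
1. <T=((λx. (x x)) (λx. (x x))), E={loop↦thunk(2, ∅)}, St=∅>
2. <T=(λx. (x x)), E={loop↦thunk(2, ∅)}, St=[thunk]>
3. <T=(x x), E={x↦thunk((λx. (x x)), {loop↦thunk(2, ∅)}), loop↦thunk(2, ∅)}, St=∅>
4. <T=x, E={x↦thunk((λx. (x x)), {loop↦thunk(2, ∅)}), loop↦thunk(2, ∅)}, St=[thunk]>
5. <T=(λx. (x x)), E={loop↦thunk(2, ∅)}, St=[thunk]>
6. <T=(x x), E={x↦thunk(x, {x↦thunk((λx. (x x)), {loop↦thunk(2, ∅)}), loop↦thunk(2, ∅)}), loop↦thunk(2, ∅)}, St=∅>
7. <T=x, E={x↦thunk(x, {x↦thunk((λx. (x x)), {loop↦thunk(2, ∅)}), loop↦thunk(2, ∅)}), loop↦thunk(2, ∅)}, St=[thunk]>
8. <T=x, E={x↦thunk((λx. (x x)), {loop↦thunk(2, ∅)}), loop↦thunk(2, ∅)}, St=[thunk]>
9. <T=(λx. (x x)), E={loop↦thunk(2, ∅)}, St=[thunk]>
10. <T=(x x), E={x↦thunk(x, {x↦thunk(x, {x↦thunk((λx. (x x)), {loop↦thunk(2, ∅)}), loop↦thunk(2, ∅)}), loop↦thunk(2, ∅)}), loop↦thunk(2, ∅)}, St=∅>
11. <T=x, E={x↦thunk(x, {x↦thunk(x, {x↦thunk((λx. (x x)), {loop↦thunk(2, ∅)}), loop↦thunk(2, ∅)}), loop↦thunk(2, ∅)}), loop↦thunk(2, ∅)}, St=[thunk]>
12. <T=x, E={x↦thunk(x, {x↦thunk((λx. (x x)), {loop↦thunk(2, ∅)}), loop↦thunk(2, ∅)}), loop↦thunk(2, ∅)}, St=[thunk]>
13. <T=x, E={x↦thunk((λx. (x x)), {loop↦thunk(2, ∅)}), loop↦thunk(2, ∅)}, St=[thunk]>
14. <T=(λx. (x x)), E={loop↦thunk(2, ∅)}, St=[thunk]>
15. <T=(x x), E={x↦thunk(x, {x↦thunk(x, {x↦thunk(x, {x↦thunk((λx. (x x)), {loop↦thunk(2, ∅)}), loop↦thunk(2, ∅)}), loop↦thunk(2, ∅)}), loop↦thunk(2, ∅)}), loop↦thunk(2, ∅)}, St=∅>
→ 15 transitions taken and the configuration is still not final: no result within 15 steps

Answer: DIVERGES (no final state within 15 steps)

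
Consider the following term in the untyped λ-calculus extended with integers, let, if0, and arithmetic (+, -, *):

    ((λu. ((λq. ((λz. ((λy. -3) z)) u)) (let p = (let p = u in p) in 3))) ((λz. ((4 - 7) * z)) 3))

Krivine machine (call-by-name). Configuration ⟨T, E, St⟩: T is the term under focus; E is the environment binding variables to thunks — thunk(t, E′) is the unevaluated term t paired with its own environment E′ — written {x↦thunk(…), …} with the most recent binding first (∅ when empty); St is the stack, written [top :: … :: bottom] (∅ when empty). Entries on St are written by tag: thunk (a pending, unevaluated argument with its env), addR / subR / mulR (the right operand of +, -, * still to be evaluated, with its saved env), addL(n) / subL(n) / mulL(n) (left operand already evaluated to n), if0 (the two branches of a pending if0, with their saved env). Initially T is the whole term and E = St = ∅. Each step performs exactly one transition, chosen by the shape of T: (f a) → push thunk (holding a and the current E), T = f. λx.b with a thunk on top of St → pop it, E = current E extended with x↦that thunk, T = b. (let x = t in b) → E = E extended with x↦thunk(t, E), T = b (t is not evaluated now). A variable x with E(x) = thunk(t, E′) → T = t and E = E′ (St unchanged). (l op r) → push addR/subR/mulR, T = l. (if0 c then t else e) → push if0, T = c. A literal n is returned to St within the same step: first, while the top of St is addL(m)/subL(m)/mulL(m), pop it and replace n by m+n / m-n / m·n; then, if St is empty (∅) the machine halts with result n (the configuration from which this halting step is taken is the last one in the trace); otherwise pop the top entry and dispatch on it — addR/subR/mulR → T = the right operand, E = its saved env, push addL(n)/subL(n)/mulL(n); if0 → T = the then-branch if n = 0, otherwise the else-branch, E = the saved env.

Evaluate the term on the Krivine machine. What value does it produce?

Answer: -3

Execution trace:
step 0: ⟨T=((λu. ((λq. ((λz. ((λy. -3) z)) u)) (let p = (let p = u in p) in 3))) ((λz. ((4 - 7) * z)) 3)); E=∅; St=∅⟩
step 1: ⟨T=(λu. ((λq. ((λz. ((λy. -3) z)) u)) (let p = (let p = u in p) in 3))); E=∅; St=[thunk]⟩
step 2: ⟨T=((λq. ((λz. ((λy. -3) z)) u)) (let p = (let p = u in p) in 3)); E={u↦thunk(((λz. ((4 - 7) * z)) 3), ∅)}; St=∅⟩
step 3: ⟨T=(λq. ((λz. ((λy. -3) z)) u)); E={u↦thunk(((λz. ((4 - 7) * z)) 3), ∅)}; St=[thunk]⟩
step 4: ⟨T=((λz. ((λy. -3) z)) u); E={q↦thunk((let p = (let p = u in p) in 3), {u↦thunk(((λz. ((4 - 7) * z)) 3), ∅)}), u↦thunk(((λz. ((4 - 7) * z)) 3), ∅)}; St=∅⟩
step 5: ⟨T=(λz. ((λy. -3) z)); E={q↦thunk((let p = (let p = u in p) in 3), {u↦thunk(((λz. ((4 - 7) * z)) 3), ∅)}), u↦thunk(((λz. ((4 - 7) * z)) 3), ∅)}; St=[thunk]⟩
step 6: ⟨T=((λy. -3) z); E={z↦thunk(u, {q↦thunk((let p = (let p = u in p) in 3), {u↦thunk(((λz. ((4 - 7) * z)) 3), ∅)}), u↦thunk(((λz. ((4 - 7) * z)) 3), ∅)}), q↦thunk((let p = (let p = u in p) in 3), {u↦thunk(((λz. ((4 - 7) * z)) 3), ∅)}), u↦thunk(((λz. ((4 - 7) * z)) 3), ∅)}; St=∅⟩
step 7: ⟨T=(λy. -3); E={z↦thunk(u, {q↦thunk((let p = (let p = u in p) in 3), {u↦thunk(((λz. ((4 - 7) * z)) 3), ∅)}), u↦thunk(((λz. ((4 - 7) * z)) 3), ∅)}), q↦thunk((let p = (let p = u in p) in 3), {u↦thunk(((λz. ((4 - 7) * z)) 3), ∅)}), u↦thunk(((λz. ((4 - 7) * z)) 3), ∅)}; St=[thunk]⟩
step 8: ⟨T=-3; E={y↦thunk(z, {z↦thunk(u, {q↦thunk((let p = (let p = u in p) in 3), {u↦thunk(((λz. ((4 - 7) * z)) 3), ∅)}), u↦thunk(((λz. ((4 - 7) * z)) 3), ∅)}), q↦thunk((let p = (let p = u in p) in 3), {u↦thunk(((λz. ((4 - 7) * z)) 3), ∅)}), u↦thunk(((λz. ((4 - 7) * z)) 3), ∅)}), z↦thunk(u, {q↦thunk((let p = (let p = u in p) in 3), {u↦thunk(((λz. ((4 - 7) * z)) 3), ∅)}), u↦thunk(((λz. ((4 - 7) * z)) 3), ∅)}), q↦thunk((let p = (let p = u in p) in 3), {u↦thunk(((λz. ((4 - 7) * z)) 3), ∅)}), u↦thunk(((λz. ((4 - 7) * z)) 3), ∅)}; St=∅⟩
→ final value -3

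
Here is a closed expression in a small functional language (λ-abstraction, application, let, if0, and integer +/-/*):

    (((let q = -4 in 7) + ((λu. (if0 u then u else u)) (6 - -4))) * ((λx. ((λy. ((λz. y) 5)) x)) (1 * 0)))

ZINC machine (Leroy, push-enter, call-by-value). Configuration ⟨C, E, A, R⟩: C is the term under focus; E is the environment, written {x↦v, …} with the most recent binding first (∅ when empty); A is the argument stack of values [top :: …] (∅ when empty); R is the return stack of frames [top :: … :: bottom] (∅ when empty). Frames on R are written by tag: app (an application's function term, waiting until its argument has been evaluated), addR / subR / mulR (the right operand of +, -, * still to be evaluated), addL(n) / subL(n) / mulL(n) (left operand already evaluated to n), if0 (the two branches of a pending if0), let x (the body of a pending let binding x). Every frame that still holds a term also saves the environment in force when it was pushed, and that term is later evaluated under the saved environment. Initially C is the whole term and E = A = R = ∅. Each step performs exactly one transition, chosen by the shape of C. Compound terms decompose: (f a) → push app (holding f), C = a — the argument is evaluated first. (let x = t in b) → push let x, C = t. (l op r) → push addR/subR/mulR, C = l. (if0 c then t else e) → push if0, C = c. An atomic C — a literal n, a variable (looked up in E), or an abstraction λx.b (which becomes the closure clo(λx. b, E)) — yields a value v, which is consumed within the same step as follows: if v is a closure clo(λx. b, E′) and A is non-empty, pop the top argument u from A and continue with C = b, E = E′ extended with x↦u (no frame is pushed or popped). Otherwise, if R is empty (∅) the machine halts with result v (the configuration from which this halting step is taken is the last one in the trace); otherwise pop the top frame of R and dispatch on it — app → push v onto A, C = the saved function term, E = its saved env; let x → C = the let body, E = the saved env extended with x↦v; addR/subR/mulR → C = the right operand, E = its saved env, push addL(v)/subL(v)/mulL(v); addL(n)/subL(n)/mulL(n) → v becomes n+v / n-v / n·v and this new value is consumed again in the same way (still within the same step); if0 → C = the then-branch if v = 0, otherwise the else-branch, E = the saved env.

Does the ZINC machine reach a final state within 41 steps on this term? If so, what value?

Answer: 0

Derivation:
step 0: ⟨C=(((let q = -4 in 7) + ((λu. (if0 u then u else u)) (6 - -4))) * ((λx. ((λy. ((λz. y) 5)) x)) (1 * 0))); E=∅; A=∅; R=∅⟩
step 1: ⟨C=((let q = -4 in 7) + ((λu. (if0 u then u else u)) (6 - -4))); E=∅; A=∅; R=[mulR]⟩
step 2: ⟨C=(let q = -4 in 7); E=∅; A=∅; R=[addR :: mulR]⟩
step 3: ⟨C=-4; E=∅; A=∅; R=[let q :: addR :: mulR]⟩
step 4: ⟨C=7; E={q↦-4}; A=∅; R=[addR :: mulR]⟩
step 5: ⟨C=((λu. (if0 u then u else u)) (6 - -4)); E=∅; A=∅; R=[addL(7) :: mulR]⟩
step 6: ⟨C=(6 - -4); E=∅; A=∅; R=[app :: addL(7) :: mulR]⟩
step 7: ⟨C=6; E=∅; A=∅; R=[subR :: app :: addL(7) :: mulR]⟩
step 8: ⟨C=-4; E=∅; A=∅; R=[subL(6) :: app :: addL(7) :: mulR]⟩
step 9: ⟨C=(λu. (if0 u then u else u)); E=∅; A=[10]; R=[addL(7) :: mulR]⟩
step 10: ⟨C=(if0 u then u else u); E={u↦10}; A=∅; R=[addL(7) :: mulR]⟩
step 11: ⟨C=u; E={u↦10}; A=∅; R=[if0 :: addL(7) :: mulR]⟩
step 12: ⟨C=u; E={u↦10}; A=∅; R=[addL(7) :: mulR]⟩
step 13: ⟨C=((λx. ((λy. ((λz. y) 5)) x)) (1 * 0)); E=∅; A=∅; R=[mulL(17)]⟩
step 14: ⟨C=(1 * 0); E=∅; A=∅; R=[app :: mulL(17)]⟩
step 15: ⟨C=1; E=∅; A=∅; R=[mulR :: app :: mulL(17)]⟩
step 16: ⟨C=0; E=∅; A=∅; R=[mulL(1) :: app :: mulL(17)]⟩
step 17: ⟨C=(λx. ((λy. ((λz. y) 5)) x)); E=∅; A=[0]; R=[mulL(17)]⟩
step 18: ⟨C=((λy. ((λz. y) 5)) x); E={x↦0}; A=∅; R=[mulL(17)]⟩
step 19: ⟨C=x; E={x↦0}; A=∅; R=[app :: mulL(17)]⟩
step 20: ⟨C=(λy. ((λz. y) 5)); E={x↦0}; A=[0]; R=[mulL(17)]⟩
step 21: ⟨C=((λz. y) 5); E={y↦0, x↦0}; A=∅; R=[mulL(17)]⟩
step 22: ⟨C=5; E={y↦0, x↦0}; A=∅; R=[app :: mulL(17)]⟩
step 23: ⟨C=(λz. y); E={y↦0, x↦0}; A=[5]; R=[mulL(17)]⟩
step 24: ⟨C=y; E={z↦5, y↦0, x↦0}; A=∅; R=[mulL(17)]⟩
→ final value 0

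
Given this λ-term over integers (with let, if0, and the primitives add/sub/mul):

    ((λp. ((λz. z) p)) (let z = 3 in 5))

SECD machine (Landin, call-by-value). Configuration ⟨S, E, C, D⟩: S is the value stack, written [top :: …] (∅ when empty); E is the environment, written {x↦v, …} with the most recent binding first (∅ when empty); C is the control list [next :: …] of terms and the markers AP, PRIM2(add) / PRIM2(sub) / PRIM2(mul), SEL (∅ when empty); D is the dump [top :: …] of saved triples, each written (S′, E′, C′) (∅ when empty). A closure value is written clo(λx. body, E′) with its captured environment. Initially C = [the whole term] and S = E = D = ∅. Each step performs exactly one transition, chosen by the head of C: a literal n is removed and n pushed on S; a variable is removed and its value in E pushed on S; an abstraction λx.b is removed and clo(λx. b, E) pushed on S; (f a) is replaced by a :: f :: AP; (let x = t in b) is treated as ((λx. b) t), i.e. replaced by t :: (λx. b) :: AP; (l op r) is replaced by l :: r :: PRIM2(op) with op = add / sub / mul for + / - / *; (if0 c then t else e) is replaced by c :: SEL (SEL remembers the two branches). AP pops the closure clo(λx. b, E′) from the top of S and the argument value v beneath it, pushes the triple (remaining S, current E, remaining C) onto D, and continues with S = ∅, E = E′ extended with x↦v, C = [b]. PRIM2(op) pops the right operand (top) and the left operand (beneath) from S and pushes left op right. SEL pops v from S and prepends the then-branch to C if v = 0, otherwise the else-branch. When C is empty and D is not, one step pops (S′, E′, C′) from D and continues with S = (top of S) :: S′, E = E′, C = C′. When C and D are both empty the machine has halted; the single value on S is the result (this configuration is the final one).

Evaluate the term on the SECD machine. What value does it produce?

0. ⟨S=∅; E=∅; C=[((λp. ((λz. z) p)) (let z = 3 in 5))]; D=∅⟩
1. ⟨S=∅; E=∅; C=[(let z = 3 in 5) :: (λp. ((λz. z) p)) :: AP]; D=∅⟩
2. ⟨S=∅; E=∅; C=[3 :: (λz. 5) :: AP :: (λp. ((λz. z) p)) :: AP]; D=∅⟩
3. ⟨S=[3]; E=∅; C=[(λz. 5) :: AP :: (λp. ((λz. z) p)) :: AP]; D=∅⟩
4. ⟨S=[clo(λz. 5, ∅) :: 3]; E=∅; C=[AP :: (λp. ((λz. z) p)) :: AP]; D=∅⟩
5. ⟨S=∅; E={z↦3}; C=[5]; D=[(∅, ∅, [(λp. ((λz. z) p)) :: AP])]⟩
6. ⟨S=[5]; E={z↦3}; C=∅; D=[(∅, ∅, [(λp. ((λz. z) p)) :: AP])]⟩
7. ⟨S=[5]; E=∅; C=[(λp. ((λz. z) p)) :: AP]; D=∅⟩
8. ⟨S=[clo(λp. ((λz. z) p), ∅) :: 5]; E=∅; C=[AP]; D=∅⟩
9. ⟨S=∅; E={p↦5}; C=[((λz. z) p)]; D=[(∅, ∅, ∅)]⟩
10. ⟨S=∅; E={p↦5}; C=[p :: (λz. z) :: AP]; D=[(∅, ∅, ∅)]⟩
11. ⟨S=[5]; E={p↦5}; C=[(λz. z) :: AP]; D=[(∅, ∅, ∅)]⟩
12. ⟨S=[clo(λz. z, {p↦5}) :: 5]; E={p↦5}; C=[AP]; D=[(∅, ∅, ∅)]⟩
13. ⟨S=∅; E={z↦5, p↦5}; C=[z]; D=[(∅, {p↦5}, ∅) :: (∅, ∅, ∅)]⟩
14. ⟨S=[5]; E={z↦5, p↦5}; C=∅; D=[(∅, {p↦5}, ∅) :: (∅, ∅, ∅)]⟩
15. ⟨S=[5]; E={p↦5}; C=∅; D=[(∅, ∅, ∅)]⟩
16. ⟨S=[5]; E=∅; C=∅; D=∅⟩
→ final value 5

Answer: 5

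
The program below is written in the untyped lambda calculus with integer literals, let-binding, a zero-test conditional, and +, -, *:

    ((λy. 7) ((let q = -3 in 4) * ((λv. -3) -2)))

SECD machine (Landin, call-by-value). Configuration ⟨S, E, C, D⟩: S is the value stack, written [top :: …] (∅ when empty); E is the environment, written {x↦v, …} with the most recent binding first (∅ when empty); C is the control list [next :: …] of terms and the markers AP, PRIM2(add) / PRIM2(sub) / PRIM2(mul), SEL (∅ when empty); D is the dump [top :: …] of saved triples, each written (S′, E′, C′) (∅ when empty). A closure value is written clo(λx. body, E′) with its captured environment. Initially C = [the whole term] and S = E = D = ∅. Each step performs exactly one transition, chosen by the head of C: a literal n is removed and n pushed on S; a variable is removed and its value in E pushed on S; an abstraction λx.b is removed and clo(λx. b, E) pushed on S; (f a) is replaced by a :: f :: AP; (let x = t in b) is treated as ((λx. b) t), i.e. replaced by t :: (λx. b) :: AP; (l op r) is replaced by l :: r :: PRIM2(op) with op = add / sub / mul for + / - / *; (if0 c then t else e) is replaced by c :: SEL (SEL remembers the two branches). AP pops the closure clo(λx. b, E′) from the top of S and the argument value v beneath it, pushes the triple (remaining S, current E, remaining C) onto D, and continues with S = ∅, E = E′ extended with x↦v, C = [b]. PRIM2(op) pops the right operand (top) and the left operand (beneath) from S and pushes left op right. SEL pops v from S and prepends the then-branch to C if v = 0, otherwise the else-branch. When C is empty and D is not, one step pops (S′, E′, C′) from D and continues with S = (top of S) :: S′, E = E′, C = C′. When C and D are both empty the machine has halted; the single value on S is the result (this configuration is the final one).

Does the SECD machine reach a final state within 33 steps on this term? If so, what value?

Answer: 7

Machine steps:
[0] ⟨S=∅; E=∅; C=[((λy. 7) ((let q = -3 in 4) * ((λv. -3) -2)))]; D=∅⟩
[1] ⟨S=∅; E=∅; C=[((let q = -3 in 4) * ((λv. -3) -2)) :: (λy. 7) :: AP]; D=∅⟩
[2] ⟨S=∅; E=∅; C=[(let q = -3 in 4) :: ((λv. -3) -2) :: PRIM2(mul) :: (λy. 7) :: AP]; D=∅⟩
[3] ⟨S=∅; E=∅; C=[-3 :: (λq. 4) :: AP :: ((λv. -3) -2) :: PRIM2(mul) :: (λy. 7) :: AP]; D=∅⟩
[4] ⟨S=[-3]; E=∅; C=[(λq. 4) :: AP :: ((λv. -3) -2) :: PRIM2(mul) :: (λy. 7) :: AP]; D=∅⟩
[5] ⟨S=[clo(λq. 4, ∅) :: -3]; E=∅; C=[AP :: ((λv. -3) -2) :: PRIM2(mul) :: (λy. 7) :: AP]; D=∅⟩
[6] ⟨S=∅; E={q↦-3}; C=[4]; D=[(∅, ∅, [((λv. -3) -2) :: PRIM2(mul) :: (λy. 7) :: AP])]⟩
[7] ⟨S=[4]; E={q↦-3}; C=∅; D=[(∅, ∅, [((λv. -3) -2) :: PRIM2(mul) :: (λy. 7) :: AP])]⟩
[8] ⟨S=[4]; E=∅; C=[((λv. -3) -2) :: PRIM2(mul) :: (λy. 7) :: AP]; D=∅⟩
[9] ⟨S=[4]; E=∅; C=[-2 :: (λv. -3) :: AP :: PRIM2(mul) :: (λy. 7) :: AP]; D=∅⟩
[10] ⟨S=[-2 :: 4]; E=∅; C=[(λv. -3) :: AP :: PRIM2(mul) :: (λy. 7) :: AP]; D=∅⟩
[11] ⟨S=[clo(λv. -3, ∅) :: -2 :: 4]; E=∅; C=[AP :: PRIM2(mul) :: (λy. 7) :: AP]; D=∅⟩
[12] ⟨S=∅; E={v↦-2}; C=[-3]; D=[([4], ∅, [PRIM2(mul) :: (λy. 7) :: AP])]⟩
[13] ⟨S=[-3]; E={v↦-2}; C=∅; D=[([4], ∅, [PRIM2(mul) :: (λy. 7) :: AP])]⟩
[14] ⟨S=[-3 :: 4]; E=∅; C=[PRIM2(mul) :: (λy. 7) :: AP]; D=∅⟩
[15] ⟨S=[-12]; E=∅; C=[(λy. 7) :: AP]; D=∅⟩
[16] ⟨S=[clo(λy. 7, ∅) :: -12]; E=∅; C=[AP]; D=∅⟩
[17] ⟨S=∅; E={y↦-12}; C=[7]; D=[(∅, ∅, ∅)]⟩
[18] ⟨S=[7]; E={y↦-12}; C=∅; D=[(∅, ∅, ∅)]⟩
[19] ⟨S=[7]; E=∅; C=∅; D=∅⟩
→ final value 7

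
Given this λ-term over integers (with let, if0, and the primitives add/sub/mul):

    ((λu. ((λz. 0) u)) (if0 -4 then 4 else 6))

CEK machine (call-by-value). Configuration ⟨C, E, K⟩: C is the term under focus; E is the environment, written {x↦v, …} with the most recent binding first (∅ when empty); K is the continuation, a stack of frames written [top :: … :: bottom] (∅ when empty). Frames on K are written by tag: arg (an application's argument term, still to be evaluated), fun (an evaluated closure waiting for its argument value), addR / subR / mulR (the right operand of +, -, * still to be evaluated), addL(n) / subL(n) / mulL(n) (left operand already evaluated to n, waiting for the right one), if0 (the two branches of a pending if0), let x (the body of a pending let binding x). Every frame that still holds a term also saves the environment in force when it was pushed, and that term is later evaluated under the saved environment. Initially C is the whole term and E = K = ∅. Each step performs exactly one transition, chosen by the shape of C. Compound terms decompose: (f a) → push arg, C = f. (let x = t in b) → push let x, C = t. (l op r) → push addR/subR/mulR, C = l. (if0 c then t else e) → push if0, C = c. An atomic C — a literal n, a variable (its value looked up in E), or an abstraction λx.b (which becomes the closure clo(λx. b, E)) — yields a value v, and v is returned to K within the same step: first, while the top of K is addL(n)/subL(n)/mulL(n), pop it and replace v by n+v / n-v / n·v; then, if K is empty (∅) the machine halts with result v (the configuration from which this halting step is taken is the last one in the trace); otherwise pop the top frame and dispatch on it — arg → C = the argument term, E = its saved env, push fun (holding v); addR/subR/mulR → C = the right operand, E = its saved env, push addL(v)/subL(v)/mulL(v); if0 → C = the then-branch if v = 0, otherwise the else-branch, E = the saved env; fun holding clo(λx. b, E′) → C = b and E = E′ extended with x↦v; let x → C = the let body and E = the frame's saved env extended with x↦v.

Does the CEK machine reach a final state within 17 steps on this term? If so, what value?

Answer: 0

Machine steps:
[0] <C=((λu. ((λz. 0) u)) (if0 -4 then 4 else 6)), E=∅, K=∅>
[1] <C=(λu. ((λz. 0) u)), E=∅, K=[arg]>
[2] <C=(if0 -4 then 4 else 6), E=∅, K=[fun]>
[3] <C=-4, E=∅, K=[if0 :: fun]>
[4] <C=6, E=∅, K=[fun]>
[5] <C=((λz. 0) u), E={u↦6}, K=∅>
[6] <C=(λz. 0), E={u↦6}, K=[arg]>
[7] <C=u, E={u↦6}, K=[fun]>
[8] <C=0, E={z↦6, u↦6}, K=∅>
→ final value 0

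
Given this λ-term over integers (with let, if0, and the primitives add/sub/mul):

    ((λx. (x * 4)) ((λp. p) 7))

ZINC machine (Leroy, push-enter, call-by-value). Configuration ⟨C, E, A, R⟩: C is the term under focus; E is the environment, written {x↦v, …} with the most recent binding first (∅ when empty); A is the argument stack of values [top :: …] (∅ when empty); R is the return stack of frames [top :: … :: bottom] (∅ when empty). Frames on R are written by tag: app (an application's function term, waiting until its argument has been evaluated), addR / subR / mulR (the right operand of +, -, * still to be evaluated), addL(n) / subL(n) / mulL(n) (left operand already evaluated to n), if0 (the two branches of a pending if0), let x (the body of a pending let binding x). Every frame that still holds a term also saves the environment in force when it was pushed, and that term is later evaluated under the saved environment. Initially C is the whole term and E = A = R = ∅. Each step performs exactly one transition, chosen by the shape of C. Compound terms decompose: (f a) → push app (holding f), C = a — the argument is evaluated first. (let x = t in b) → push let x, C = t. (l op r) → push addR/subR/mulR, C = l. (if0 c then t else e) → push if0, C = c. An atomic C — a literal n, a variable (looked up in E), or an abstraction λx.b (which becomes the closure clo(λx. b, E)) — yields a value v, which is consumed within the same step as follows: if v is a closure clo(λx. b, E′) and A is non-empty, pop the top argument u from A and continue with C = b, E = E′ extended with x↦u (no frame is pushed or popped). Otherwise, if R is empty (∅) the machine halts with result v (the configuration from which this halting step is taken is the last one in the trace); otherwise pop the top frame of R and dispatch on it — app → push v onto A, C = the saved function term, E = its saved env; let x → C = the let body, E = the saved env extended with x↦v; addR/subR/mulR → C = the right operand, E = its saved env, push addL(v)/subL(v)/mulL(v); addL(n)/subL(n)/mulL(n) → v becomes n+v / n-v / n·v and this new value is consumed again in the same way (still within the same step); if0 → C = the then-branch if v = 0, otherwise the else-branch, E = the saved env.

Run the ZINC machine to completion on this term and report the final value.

Answer: 28

Execution trace:
0. <C=((λx. (x * 4)) ((λp. p) 7)), E=∅, A=∅, R=∅>
1. <C=((λp. p) 7), E=∅, A=∅, R=[app]>
2. <C=7, E=∅, A=∅, R=[app :: app]>
3. <C=(λp. p), E=∅, A=[7], R=[app]>
4. <C=p, E={p↦7}, A=∅, R=[app]>
5. <C=(λx. (x * 4)), E=∅, A=[7], R=∅>
6. <C=(x * 4), E={x↦7}, A=∅, R=∅>
7. <C=x, E={x↦7}, A=∅, R=[mulR]>
8. <C=4, E={x↦7}, A=∅, R=[mulL(7)]>
→ final value 28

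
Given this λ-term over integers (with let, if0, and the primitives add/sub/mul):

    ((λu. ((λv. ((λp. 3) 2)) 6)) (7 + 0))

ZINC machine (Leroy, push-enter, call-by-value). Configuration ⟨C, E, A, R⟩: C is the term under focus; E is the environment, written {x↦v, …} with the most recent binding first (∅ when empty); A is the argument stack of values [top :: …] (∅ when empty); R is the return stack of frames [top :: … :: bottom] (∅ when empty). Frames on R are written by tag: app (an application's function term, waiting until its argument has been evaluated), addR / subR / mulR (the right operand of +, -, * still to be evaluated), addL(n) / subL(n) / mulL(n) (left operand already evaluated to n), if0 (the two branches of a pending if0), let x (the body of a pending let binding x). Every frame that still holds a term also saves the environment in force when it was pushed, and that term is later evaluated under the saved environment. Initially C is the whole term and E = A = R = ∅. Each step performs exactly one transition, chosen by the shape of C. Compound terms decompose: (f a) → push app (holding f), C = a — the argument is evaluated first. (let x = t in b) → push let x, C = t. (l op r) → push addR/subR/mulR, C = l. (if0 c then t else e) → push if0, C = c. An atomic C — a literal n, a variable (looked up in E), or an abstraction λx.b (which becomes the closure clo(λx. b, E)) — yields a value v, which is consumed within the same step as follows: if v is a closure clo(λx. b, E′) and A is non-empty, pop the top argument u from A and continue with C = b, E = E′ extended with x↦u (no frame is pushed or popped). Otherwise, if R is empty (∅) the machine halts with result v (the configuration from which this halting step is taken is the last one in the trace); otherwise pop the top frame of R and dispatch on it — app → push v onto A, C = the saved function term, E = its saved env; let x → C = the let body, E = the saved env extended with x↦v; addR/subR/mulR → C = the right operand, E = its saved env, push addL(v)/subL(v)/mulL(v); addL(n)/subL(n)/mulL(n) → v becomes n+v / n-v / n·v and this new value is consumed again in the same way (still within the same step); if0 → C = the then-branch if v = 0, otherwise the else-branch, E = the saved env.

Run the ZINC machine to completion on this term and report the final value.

Answer: 3

Derivation:
0. [C=((λu. ((λv. ((λp. 3) 2)) 6)) (7 + 0)) | E=∅ | A=∅ | R=∅]
1. [C=(7 + 0) | E=∅ | A=∅ | R=[app]]
2. [C=7 | E=∅ | A=∅ | R=[addR :: app]]
3. [C=0 | E=∅ | A=∅ | R=[addL(7) :: app]]
4. [C=(λu. ((λv. ((λp. 3) 2)) 6)) | E=∅ | A=[7] | R=∅]
5. [C=((λv. ((λp. 3) 2)) 6) | E={u↦7} | A=∅ | R=∅]
6. [C=6 | E={u↦7} | A=∅ | R=[app]]
7. [C=(λv. ((λp. 3) 2)) | E={u↦7} | A=[6] | R=∅]
8. [C=((λp. 3) 2) | E={v↦6, u↦7} | A=∅ | R=∅]
9. [C=2 | E={v↦6, u↦7} | A=∅ | R=[app]]
10. [C=(λp. 3) | E={v↦6, u↦7} | A=[2] | R=∅]
11. [C=3 | E={p↦2, v↦6, u↦7} | A=∅ | R=∅]
→ final value 3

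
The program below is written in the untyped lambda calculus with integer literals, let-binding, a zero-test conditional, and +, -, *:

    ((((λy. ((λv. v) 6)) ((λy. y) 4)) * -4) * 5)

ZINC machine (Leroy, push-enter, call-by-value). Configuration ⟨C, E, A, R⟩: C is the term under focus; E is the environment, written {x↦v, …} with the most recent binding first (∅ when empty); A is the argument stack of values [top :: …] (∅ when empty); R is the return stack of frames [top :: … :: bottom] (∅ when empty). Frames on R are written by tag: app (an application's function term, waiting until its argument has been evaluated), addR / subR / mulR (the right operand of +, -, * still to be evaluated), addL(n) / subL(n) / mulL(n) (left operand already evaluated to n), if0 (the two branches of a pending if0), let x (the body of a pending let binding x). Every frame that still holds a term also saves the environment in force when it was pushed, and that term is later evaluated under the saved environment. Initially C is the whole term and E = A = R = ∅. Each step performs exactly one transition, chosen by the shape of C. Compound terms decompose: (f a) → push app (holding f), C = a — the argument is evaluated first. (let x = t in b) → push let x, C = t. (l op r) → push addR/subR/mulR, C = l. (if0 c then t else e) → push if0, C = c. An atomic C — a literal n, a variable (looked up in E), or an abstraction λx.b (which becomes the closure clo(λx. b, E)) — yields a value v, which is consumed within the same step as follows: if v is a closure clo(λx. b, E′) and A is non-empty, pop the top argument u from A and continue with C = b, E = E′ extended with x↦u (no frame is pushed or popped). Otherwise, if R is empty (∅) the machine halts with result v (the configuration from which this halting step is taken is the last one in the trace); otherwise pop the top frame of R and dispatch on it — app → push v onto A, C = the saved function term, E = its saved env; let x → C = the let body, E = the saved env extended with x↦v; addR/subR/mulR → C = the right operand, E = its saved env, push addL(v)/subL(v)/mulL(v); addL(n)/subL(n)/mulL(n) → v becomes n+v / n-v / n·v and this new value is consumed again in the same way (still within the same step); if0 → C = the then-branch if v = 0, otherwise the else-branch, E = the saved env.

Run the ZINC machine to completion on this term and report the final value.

0. [C=((((λy. ((λv. v) 6)) ((λy. y) 4)) * -4) * 5) | E=∅ | A=∅ | R=∅]
1. [C=(((λy. ((λv. v) 6)) ((λy. y) 4)) * -4) | E=∅ | A=∅ | R=[mulR]]
2. [C=((λy. ((λv. v) 6)) ((λy. y) 4)) | E=∅ | A=∅ | R=[mulR :: mulR]]
3. [C=((λy. y) 4) | E=∅ | A=∅ | R=[app :: mulR :: mulR]]
4. [C=4 | E=∅ | A=∅ | R=[app :: app :: mulR :: mulR]]
5. [C=(λy. y) | E=∅ | A=[4] | R=[app :: mulR :: mulR]]
6. [C=y | E={y↦4} | A=∅ | R=[app :: mulR :: mulR]]
7. [C=(λy. ((λv. v) 6)) | E=∅ | A=[4] | R=[mulR :: mulR]]
8. [C=((λv. v) 6) | E={y↦4} | A=∅ | R=[mulR :: mulR]]
9. [C=6 | E={y↦4} | A=∅ | R=[app :: mulR :: mulR]]
10. [C=(λv. v) | E={y↦4} | A=[6] | R=[mulR :: mulR]]
11. [C=v | E={v↦6, y↦4} | A=∅ | R=[mulR :: mulR]]
12. [C=-4 | E=∅ | A=∅ | R=[mulL(6) :: mulR]]
13. [C=5 | E=∅ | A=∅ | R=[mulL(-24)]]
→ final value -120

Answer: -120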